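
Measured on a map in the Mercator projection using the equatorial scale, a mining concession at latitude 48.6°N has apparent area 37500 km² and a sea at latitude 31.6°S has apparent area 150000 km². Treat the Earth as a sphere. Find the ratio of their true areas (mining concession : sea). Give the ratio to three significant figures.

0.151

On Mercator the areal scale is sec²φ, so true area = apparent × cos²φ.
True area of mining concession: 37500 × cos²(48.6°) = 37500 × 0.4373 = 16400 km².
True area of sea: 150000 × cos²(31.6°) = 150000 × 0.7254 = 108800 km².
Ratio = 16400 / 108800 ≈ 0.151.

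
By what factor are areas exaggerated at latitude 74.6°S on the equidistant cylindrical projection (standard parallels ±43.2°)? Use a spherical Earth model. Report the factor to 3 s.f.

The equidistant cylindrical projection with φ₀ = 43.2° has h = 1 (meridians true) and k = cos φ₀ / cos φ along parallels.
Areal scale = h·k = 1 × cos φ₀ / cos φ; at 74.6°, h = 1.000, k = 2.745, so h·k = 2.745.

2.75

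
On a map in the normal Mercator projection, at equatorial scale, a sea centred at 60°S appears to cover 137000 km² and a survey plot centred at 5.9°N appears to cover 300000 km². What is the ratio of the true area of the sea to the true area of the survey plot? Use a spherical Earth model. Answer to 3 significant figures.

Mercator's areal exaggeration is sec²φ; hence true area = (apparent area) · cos²φ.
True area of sea: 137000 × cos²(60°) = 137000 × 0.2500 = 34250 km².
True area of survey plot: 300000 × cos²(5.9°) = 300000 × 0.9894 = 296800 km².
Ratio = 34250 / 296800 ≈ 0.115.

0.115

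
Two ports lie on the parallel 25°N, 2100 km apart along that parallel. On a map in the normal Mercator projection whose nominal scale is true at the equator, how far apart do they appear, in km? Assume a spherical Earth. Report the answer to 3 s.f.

For Mercator, h = k = sec φ (a conformal cylindrical projection has a single point scale, 1/cos φ).
Along the parallel, k = sec 25° = 1/0.9063 = 1.103.
Map distance = 2100 × 1.103 ≈ 2320 km.

2320 km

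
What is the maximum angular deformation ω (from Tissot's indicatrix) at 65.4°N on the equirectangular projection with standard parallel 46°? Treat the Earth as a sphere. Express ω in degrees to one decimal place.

With standard parallel φ₀ = 46°, the equirectangular projection gives x = Rλ cos φ₀, y = Rφ, so h = 1 and k = cos 46° / cos φ.
At 65.4°: h = 1.000, k = 1.669; principal scales a = 1.669, b = 1.000.
sin(ω/2) = (a − b)/(a + b) = 0.6687/2.669 = 0.2506, so ω = 2 arcsin(0.2506) ≈ 29.0°.

29.0°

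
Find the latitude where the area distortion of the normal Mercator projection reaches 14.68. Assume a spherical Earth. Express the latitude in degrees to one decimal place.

74.9°

Mercator areal scale is sec²φ.
sec²φ = 14.68  ⇒  cos²φ = 0.06812  ⇒  cos φ = 0.2610.
φ = arccos(0.2610) ≈ 74.9°.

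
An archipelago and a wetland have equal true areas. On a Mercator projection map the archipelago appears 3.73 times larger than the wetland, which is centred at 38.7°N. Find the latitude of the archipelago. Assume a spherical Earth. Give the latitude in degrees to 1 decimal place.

66.2°

For equal true areas on Mercator, apparent areas scale as sec²φ, so the ratio is cos²φ₂ / cos²φ₁.
cos²φ₂ / cos²φ₁ = 3.73  ⇒  cos φ₁ = cos 38.7° / √3.73 = 0.7804/1.931 = 0.4041.
φ₁ = arccos(0.4041) ≈ 66.2°.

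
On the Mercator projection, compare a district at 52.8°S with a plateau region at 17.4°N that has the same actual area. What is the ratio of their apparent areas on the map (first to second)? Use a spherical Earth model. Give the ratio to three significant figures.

Mercator areal scale is sec²φ.
At 52.8°: sec²(52.8°) = 1/0.6046² = 2.736.
At 17.4°: sec²(17.4°) = 1/0.9542² = 1.098.
Ratio = 2.736/1.098 = cos²(17.4°)/cos²(52.8°) ≈ 2.49.

2.49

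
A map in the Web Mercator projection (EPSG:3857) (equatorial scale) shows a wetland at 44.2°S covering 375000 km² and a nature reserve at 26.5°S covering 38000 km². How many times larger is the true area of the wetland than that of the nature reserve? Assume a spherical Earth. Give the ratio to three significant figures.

Mercator's areal exaggeration is sec²φ; hence true area = (apparent area) · cos²φ.
True area of wetland: 375000 × cos²(44.2°) = 375000 × 0.5140 = 192700 km².
True area of nature reserve: 38000 × cos²(26.5°) = 38000 × 0.8009 = 30430 km².
Ratio = 192700 / 30430 ≈ 6.33.

6.33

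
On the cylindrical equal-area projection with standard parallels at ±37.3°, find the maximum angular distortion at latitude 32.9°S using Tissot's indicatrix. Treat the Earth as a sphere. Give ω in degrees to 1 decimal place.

A cylindrical equal-area projection with standard parallel φ₀ has meridian scale h = cos φ / cos φ₀ and parallel scale k = cos φ₀ / cos φ (so areas are preserved, h·k = 1).
At 32.9°: h = 1.055, k = 0.9474; principal scales a = 1.055, b = 0.9474.
sin(ω/2) = (a − b)/(a + b) = 0.1081/2.003 = 0.05396, so ω = 2 arcsin(0.05396) ≈ 6.2°.

6.2°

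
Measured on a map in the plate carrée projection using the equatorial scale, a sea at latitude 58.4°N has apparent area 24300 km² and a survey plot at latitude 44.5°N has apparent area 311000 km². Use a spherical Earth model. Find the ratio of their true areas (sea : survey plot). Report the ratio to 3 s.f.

Plate carrée has h = 1 and k = sec φ, giving areal scale sec φ; true area = (apparent area) · cos φ.
True area of sea: 24300 × cos(58.4°) = 24300 × 0.5240 = 12730 km².
True area of survey plot: 311000 × cos(44.5°) = 311000 × 0.7133 = 221800 km².
Ratio = 12730 / 221800 ≈ 0.0574.

0.0574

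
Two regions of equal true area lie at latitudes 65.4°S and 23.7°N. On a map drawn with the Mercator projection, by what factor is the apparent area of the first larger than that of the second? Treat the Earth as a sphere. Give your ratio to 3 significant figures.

Mercator is conformal with k = sec φ, so areal scale = k² = sec²φ.
At 65.4°: sec²(65.4°) = 1/0.4163² = 5.771.
At 23.7°: sec²(23.7°) = 1/0.9157² = 1.193.
Ratio = 5.771/1.193 = cos²(23.7°)/cos²(65.4°) ≈ 4.84.

4.84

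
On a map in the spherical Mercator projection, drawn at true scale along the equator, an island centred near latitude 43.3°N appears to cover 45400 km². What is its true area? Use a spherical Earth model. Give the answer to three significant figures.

For Mercator, h = k = sec φ (a conformal cylindrical projection has a single point scale, 1/cos φ).
Areal scale = k² = sec²φ = 1/cos²(43.3°) = 1/0.7278² = 1.888.
True area = apparent / (areal scale) = 45400 / 1.888 ≈ 24000 km².

24000 km²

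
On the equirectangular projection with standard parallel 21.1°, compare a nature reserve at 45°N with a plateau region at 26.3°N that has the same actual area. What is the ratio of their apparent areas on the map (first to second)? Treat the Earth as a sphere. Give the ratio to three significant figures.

With standard parallel φ₀ = 21.1°, the equirectangular projection gives x = Rλ cos φ₀, y = Rφ, so h = 1 and k = cos 21.1° / cos φ.
Areal scale at 45°: h·k = 1.000 × 1.319 = 1.319.
Areal scale at 26.3°: h·k = 1.000 × 1.041 = 1.041.
Ratio = 1.319/1.041 ≈ 1.27.

1.27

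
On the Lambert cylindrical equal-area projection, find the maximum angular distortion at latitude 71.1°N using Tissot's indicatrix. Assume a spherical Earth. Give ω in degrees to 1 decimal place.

The Lambert cylindrical equal-area projection is the cylindrical equal-area projection with its standard parallel at the equator (φ₀ = 0). A cylindrical equal-area projection with standard parallel φ₀ has meridian scale h = cos φ / cos φ₀ and parallel scale k = cos φ₀ / cos φ (so areas are preserved, h·k = 1).
At 71.1°: h = 0.3239, k = 3.087; principal scales a = 3.087, b = 0.3239.
sin(ω/2) = (a − b)/(a + b) = 2.763/3.411 = 0.8101, so ω = 2 arcsin(0.8101) ≈ 108.2°.

108.2°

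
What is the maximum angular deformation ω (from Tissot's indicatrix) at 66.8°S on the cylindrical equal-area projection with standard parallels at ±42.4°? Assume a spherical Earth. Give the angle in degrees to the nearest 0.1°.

67.7°

A cylindrical equal-area projection with standard parallel φ₀ has meridian scale h = cos φ / cos φ₀ and parallel scale k = cos φ₀ / cos φ (so areas are preserved, h·k = 1).
At 66.8°: h = 0.5335, k = 1.875; principal scales a = 1.875, b = 0.5335.
sin(ω/2) = (a − b)/(a + b) = 1.341/2.408 = 0.5569, so ω = 2 arcsin(0.5569) ≈ 67.7°.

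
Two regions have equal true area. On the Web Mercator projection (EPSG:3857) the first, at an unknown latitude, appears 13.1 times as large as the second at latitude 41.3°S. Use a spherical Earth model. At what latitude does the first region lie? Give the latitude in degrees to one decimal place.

78.0°

Mercator areal scale is sec²φ, so apparent-area ratio = sec²φ₁ / sec²φ₂ = cos²φ₂ / cos²φ₁.
cos²φ₂ / cos²φ₁ = 13.1  ⇒  cos φ₁ = cos 41.3° / √13.1 = 0.7513/3.619 = 0.2076.
φ₁ = arccos(0.2076) ≈ 78.0°.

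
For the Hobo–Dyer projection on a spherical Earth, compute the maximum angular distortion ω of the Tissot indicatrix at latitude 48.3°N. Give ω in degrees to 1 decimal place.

The Hobo–Dyer projection is cylindrical equal-area with φ₀ = 37.5°. For cylindrical equal-area with standard parallel φ₀, h = cos φ / cos φ₀ and k = cos φ₀ / cos φ, so h·k = 1.
At 48.3°: h = 0.8385, k = 1.193; principal scales a = 1.193, b = 0.8385.
sin(ω/2) = (a − b)/(a + b) = 0.3541/2.031 = 0.1743, so ω = 2 arcsin(0.1743) ≈ 20.1°.

20.1°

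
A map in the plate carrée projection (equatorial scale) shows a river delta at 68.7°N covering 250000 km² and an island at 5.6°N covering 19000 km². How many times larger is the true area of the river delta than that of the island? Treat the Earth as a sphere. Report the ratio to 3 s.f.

4.80

On the plate carrée, areal scale = h·k = 1 × sec φ, so true area = apparent × cos φ.
True area of river delta: 250000 × cos(68.7°) = 250000 × 0.3633 = 90810 km².
True area of island: 19000 × cos(5.6°) = 19000 × 0.9952 = 18910 km².
Ratio = 90810 / 18910 ≈ 4.80.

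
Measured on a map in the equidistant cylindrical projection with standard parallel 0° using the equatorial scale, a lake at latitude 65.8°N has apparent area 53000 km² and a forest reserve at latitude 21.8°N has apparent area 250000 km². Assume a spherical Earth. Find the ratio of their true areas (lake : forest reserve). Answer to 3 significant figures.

Plate carrée has h = 1 and k = sec φ, giving areal scale sec φ; true area = (apparent area) · cos φ.
True area of lake: 53000 × cos(65.8°) = 53000 × 0.4099 = 21730 km².
True area of forest reserve: 250000 × cos(21.8°) = 250000 × 0.9285 = 232100 km².
Ratio = 21730 / 232100 ≈ 0.0936.

0.0936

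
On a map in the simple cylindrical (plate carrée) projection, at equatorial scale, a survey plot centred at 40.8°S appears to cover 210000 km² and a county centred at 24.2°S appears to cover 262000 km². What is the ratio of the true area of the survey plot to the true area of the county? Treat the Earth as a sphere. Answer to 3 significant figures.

0.665

On the plate carrée, areal scale = h·k = 1 × sec φ, so true area = apparent × cos φ.
True area of survey plot: 210000 × cos(40.8°) = 210000 × 0.7570 = 159000 km².
True area of county: 262000 × cos(24.2°) = 262000 × 0.9121 = 239000 km².
Ratio = 159000 / 239000 ≈ 0.665.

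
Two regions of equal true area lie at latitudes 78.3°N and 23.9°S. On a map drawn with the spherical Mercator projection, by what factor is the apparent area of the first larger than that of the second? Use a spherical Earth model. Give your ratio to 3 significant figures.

Mercator areal scale is sec²φ.
At 78.3°: sec²(78.3°) = 1/0.2028² = 24.32.
At 23.9°: sec²(23.9°) = 1/0.9143² = 1.196.
Ratio = 24.32/1.196 = cos²(23.9°)/cos²(78.3°) ≈ 20.3.

20.3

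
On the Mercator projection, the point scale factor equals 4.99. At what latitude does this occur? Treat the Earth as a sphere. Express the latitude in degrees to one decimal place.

78.4°

Mercator scale is k = sec φ = 1/cos φ.
1/cos φ = 4.99  ⇒  cos φ = 0.2004  ⇒  φ = arccos(0.2004) ≈ 78.4°.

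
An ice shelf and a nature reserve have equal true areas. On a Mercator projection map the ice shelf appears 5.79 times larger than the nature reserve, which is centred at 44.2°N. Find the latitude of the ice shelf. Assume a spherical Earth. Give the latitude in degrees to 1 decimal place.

For equal true areas on Mercator, apparent areas scale as sec²φ, so the ratio is cos²φ₂ / cos²φ₁.
cos²φ₂ / cos²φ₁ = 5.79  ⇒  cos φ₁ = cos 44.2° / √5.79 = 0.7169/2.406 = 0.2979.
φ₁ = arccos(0.2979) ≈ 72.7°.

72.7°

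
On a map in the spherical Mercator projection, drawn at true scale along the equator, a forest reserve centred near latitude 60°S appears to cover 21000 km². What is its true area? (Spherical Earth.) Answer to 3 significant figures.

5250 km²

The Mercator projection is conformal; its linear scale factor is the same in every direction and equals sec φ = 1/cos φ.
Areal scale = k² = sec²φ = 1/cos²(60°) = 1/0.5000² = 4.000.
True area = apparent / (areal scale) = 21000 / 4.000 ≈ 5250 km².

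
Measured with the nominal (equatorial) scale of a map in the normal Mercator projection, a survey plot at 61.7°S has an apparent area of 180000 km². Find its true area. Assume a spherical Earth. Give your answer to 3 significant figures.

Mercator is conformal, so the point scale is isotropic: h = k = sec φ = 1/cos φ.
Areal scale = k² = sec²φ = 1/cos²(61.7°) = 1/0.4741² = 4.449.
True area = apparent / (areal scale) = 180000 / 4.449 ≈ 40500 km².

40500 km²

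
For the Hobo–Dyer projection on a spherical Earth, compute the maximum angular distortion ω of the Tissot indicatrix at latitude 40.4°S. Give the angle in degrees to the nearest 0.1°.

Hobo–Dyer is a cylindrical equal-area projection with standard parallels at ±37.5°. For cylindrical equal-area with standard parallel φ₀, h = cos φ / cos φ₀ and k = cos φ₀ / cos φ, so h·k = 1.
At 40.4°: h = 0.9599, k = 1.042; principal scales a = 1.042, b = 0.9599.
sin(ω/2) = (a − b)/(a + b) = 0.08188/2.002 = 0.04091, so ω = 2 arcsin(0.04091) ≈ 4.7°.

4.7°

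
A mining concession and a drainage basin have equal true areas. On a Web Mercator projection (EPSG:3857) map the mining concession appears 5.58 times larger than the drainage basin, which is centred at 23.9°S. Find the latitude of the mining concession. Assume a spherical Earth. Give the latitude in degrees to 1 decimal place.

On Mercator, (apparent₁)/(apparent₂) = sec²φ₁ / sec²φ₂ when true areas are equal.
cos²φ₂ / cos²φ₁ = 5.58  ⇒  cos φ₁ = cos 23.9° / √5.58 = 0.9143/2.362 = 0.3870.
φ₁ = arccos(0.3870) ≈ 67.2°.

67.2°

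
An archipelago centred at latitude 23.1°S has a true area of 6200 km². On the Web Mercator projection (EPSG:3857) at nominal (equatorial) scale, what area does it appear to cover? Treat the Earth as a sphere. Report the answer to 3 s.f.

The Mercator projection is conformal; its linear scale factor is the same in every direction and equals sec φ = 1/cos φ.
Areal scale = k² = sec²φ = 1/cos²(23.1°) = 1/0.9198² = 1.182.
Apparent area = 6200 × 1.182 ≈ 7330 km².

7330 km²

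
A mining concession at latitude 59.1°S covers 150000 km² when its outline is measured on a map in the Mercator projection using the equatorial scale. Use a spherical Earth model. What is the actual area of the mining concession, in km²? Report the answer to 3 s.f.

Mercator is conformal, so the point scale is isotropic: h = k = sec φ = 1/cos φ.
Areal scale = k² = sec²φ = 1/cos²(59.1°) = 1/0.5135² = 3.792.
True area = apparent / (areal scale) = 150000 / 3.792 ≈ 39600 km².

39600 km²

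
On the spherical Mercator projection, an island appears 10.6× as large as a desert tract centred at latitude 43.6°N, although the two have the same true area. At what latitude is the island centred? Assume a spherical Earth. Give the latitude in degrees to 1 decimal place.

For equal true areas on Mercator, apparent areas scale as sec²φ, so the ratio is cos²φ₂ / cos²φ₁.
cos²φ₂ / cos²φ₁ = 10.6  ⇒  cos φ₁ = cos 43.6° / √10.6 = 0.7242/3.256 = 0.2224.
φ₁ = arccos(0.2224) ≈ 77.1°.

77.1°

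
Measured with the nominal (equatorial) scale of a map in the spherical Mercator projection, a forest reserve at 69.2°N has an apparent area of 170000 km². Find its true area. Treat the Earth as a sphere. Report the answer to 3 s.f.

21400 km²

The Mercator projection is conformal; its linear scale factor is the same in every direction and equals sec φ = 1/cos φ.
Areal scale = k² = sec²φ = 1/cos²(69.2°) = 1/0.3551² = 7.930.
True area = apparent / (areal scale) = 170000 / 7.930 ≈ 21400 km².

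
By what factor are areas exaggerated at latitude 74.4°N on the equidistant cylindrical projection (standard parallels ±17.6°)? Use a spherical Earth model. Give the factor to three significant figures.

3.54

In the equirectangular projection with standard parallel φ₀ = 17.6° (x = Rλ cos φ₀, y = Rφ), meridians are true-scale (h = 1) and the parallel scale is k = cos φ₀ / cos φ.
Areal scale = h·k = 1 × cos φ₀ / cos φ; at 74.4°, h = 1.000, k = 3.545, so h·k = 3.545.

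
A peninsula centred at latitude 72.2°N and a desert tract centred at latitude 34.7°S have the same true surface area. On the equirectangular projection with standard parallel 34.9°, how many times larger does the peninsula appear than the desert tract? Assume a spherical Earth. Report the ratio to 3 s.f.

In the equirectangular projection with standard parallel φ₀ = 34.9° (x = Rλ cos φ₀, y = Rφ), meridians are true-scale (h = 1) and the parallel scale is k = cos φ₀ / cos φ.
Areal scale at 72.2°: h·k = 1.000 × 2.683 = 2.683.
Areal scale at 34.7°: h·k = 1.000 × 0.9976 = 0.9976.
Ratio = 2.683/0.9976 ≈ 2.69.

2.69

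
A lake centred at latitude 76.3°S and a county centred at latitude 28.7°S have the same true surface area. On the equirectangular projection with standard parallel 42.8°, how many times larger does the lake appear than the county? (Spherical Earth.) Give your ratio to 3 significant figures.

3.70

In the equirectangular projection with standard parallel φ₀ = 42.8° (x = Rλ cos φ₀, y = Rφ), meridians are true-scale (h = 1) and the parallel scale is k = cos φ₀ / cos φ.
Areal scale at 76.3°: h·k = 1.000 × 3.098 = 3.098.
Areal scale at 28.7°: h·k = 1.000 × 0.8365 = 0.8365.
Ratio = 3.098/0.8365 ≈ 3.70.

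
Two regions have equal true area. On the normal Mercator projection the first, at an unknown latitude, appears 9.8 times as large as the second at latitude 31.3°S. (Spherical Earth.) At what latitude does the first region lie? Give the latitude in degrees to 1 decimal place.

74.2°

For equal true areas on Mercator, apparent areas scale as sec²φ, so the ratio is cos²φ₂ / cos²φ₁.
cos²φ₂ / cos²φ₁ = 9.8  ⇒  cos φ₁ = cos 31.3° / √9.8 = 0.8545/3.130 = 0.2729.
φ₁ = arccos(0.2729) ≈ 74.2°.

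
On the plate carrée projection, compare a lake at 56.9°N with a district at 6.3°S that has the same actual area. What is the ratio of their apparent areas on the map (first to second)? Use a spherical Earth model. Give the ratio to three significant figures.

In the plate carrée (x = Rλ, y = Rφ), meridians are true-scale (h = 1) and parallels are stretched by k = sec φ.
Areal scale at 56.9°: h·k = 1.000 × 1.831 = 1.831.
Areal scale at 6.3°: h·k = 1.000 × 1.006 = 1.006.
Ratio = 1.831/1.006 ≈ 1.82.

1.82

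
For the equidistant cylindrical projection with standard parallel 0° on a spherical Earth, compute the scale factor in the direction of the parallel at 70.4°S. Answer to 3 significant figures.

2.98

For the equirectangular projection with φ₀ = 0 (plate carrée), h = 1 along meridians and k = sec φ along parallels.
k = 1/cos 70.4° = 1/0.3355 = 2.981.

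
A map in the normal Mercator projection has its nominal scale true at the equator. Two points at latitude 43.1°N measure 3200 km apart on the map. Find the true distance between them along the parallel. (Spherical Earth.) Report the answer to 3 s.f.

2340 km

Mercator is conformal, so the point scale is isotropic: h = k = sec φ = 1/cos φ.
Along the parallel at 43.1°, map distances are exaggerated by k = sec 43.1° = 1.370.
True distance = 3200 / 1.370 = 3200 × cos 43.1° ≈ 2340 km.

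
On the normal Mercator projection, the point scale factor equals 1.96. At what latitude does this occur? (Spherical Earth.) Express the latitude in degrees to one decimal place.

59.3°

Mercator scale is k = sec φ = 1/cos φ.
1/cos φ = 1.96  ⇒  cos φ = 0.5102  ⇒  φ = arccos(0.5102) ≈ 59.3°.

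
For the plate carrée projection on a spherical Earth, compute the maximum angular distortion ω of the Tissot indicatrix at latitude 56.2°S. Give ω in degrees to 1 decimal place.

In the plate carrée (x = Rλ, y = Rφ), meridians are true-scale (h = 1) and parallels are stretched by k = sec φ.
At 56.2°: h = 1.000, k = 1.798; principal scales a = 1.798, b = 1.000.
sin(ω/2) = (a − b)/(a + b) = 0.7976/2.798 = 0.2851, so ω = 2 arcsin(0.2851) ≈ 33.1°.

33.1°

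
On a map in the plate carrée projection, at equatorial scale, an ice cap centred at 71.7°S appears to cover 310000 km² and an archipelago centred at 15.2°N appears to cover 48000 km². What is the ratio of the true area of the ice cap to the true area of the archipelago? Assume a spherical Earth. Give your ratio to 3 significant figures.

2.10

Plate carrée has h = 1 and k = sec φ, giving areal scale sec φ; true area = (apparent area) · cos φ.
True area of ice cap: 310000 × cos(71.7°) = 310000 × 0.3140 = 97340 km².
True area of archipelago: 48000 × cos(15.2°) = 48000 × 0.9650 = 46320 km².
Ratio = 97340 / 46320 ≈ 2.10.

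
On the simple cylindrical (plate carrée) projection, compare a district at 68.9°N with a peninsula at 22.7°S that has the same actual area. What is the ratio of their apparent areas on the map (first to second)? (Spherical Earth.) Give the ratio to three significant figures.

2.56

Plate carrée maps x = Rλ, y = Rφ. The meridian scale is h = 1 and the parallel scale is k = 1/cos φ = sec φ.
Areal scale at 68.9°: h·k = 1.000 × 2.778 = 2.778.
Areal scale at 22.7°: h·k = 1.000 × 1.084 = 1.084.
Ratio = 2.778/1.084 ≈ 2.56.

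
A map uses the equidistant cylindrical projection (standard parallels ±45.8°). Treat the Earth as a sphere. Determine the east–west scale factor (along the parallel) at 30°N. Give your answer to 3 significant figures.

In the equirectangular projection with standard parallel φ₀ = 45.8° (x = Rλ cos φ₀, y = Rφ), meridians are true-scale (h = 1) and the parallel scale is k = cos φ₀ / cos φ.
k = cos 45.8° / cos 30° = 0.6972/0.8660 = 0.8050.

0.805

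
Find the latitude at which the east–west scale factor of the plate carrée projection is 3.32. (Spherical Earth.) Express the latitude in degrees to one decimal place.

Plate carrée: h = 1, k = sec φ along parallels.
sec φ = 3.32  ⇒  cos φ = 0.3012  ⇒  φ ≈ 72.5°.

72.5°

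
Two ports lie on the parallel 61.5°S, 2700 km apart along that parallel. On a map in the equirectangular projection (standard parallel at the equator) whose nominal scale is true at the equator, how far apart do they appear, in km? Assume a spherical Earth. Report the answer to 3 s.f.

5660 km

In the plate carrée (x = Rλ, y = Rφ), meridians are true-scale (h = 1) and parallels are stretched by k = sec φ.
Along the parallel, k = sec 61.5° = 1/0.4772 = 2.096.
Map distance = 2700 × 2.096 ≈ 5660 km.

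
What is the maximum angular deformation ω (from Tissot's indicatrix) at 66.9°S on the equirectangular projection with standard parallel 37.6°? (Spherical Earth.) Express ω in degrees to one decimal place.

With standard parallel φ₀ = 37.6°, the equirectangular projection gives x = Rλ cos φ₀, y = Rφ, so h = 1 and k = cos 37.6° / cos φ.
At 66.9°: h = 1.000, k = 2.019; principal scales a = 2.019, b = 1.000.
sin(ω/2) = (a − b)/(a + b) = 1.019/3.019 = 0.3376, so ω = 2 arcsin(0.3376) ≈ 39.5°.

39.5°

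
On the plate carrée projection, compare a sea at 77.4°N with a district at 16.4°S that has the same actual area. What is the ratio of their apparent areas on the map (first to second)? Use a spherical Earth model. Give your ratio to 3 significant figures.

Plate carrée maps x = Rλ, y = Rφ. The meridian scale is h = 1 and the parallel scale is k = 1/cos φ = sec φ.
Areal scale at 77.4°: h·k = 1.000 × 4.584 = 4.584.
Areal scale at 16.4°: h·k = 1.000 × 1.042 = 1.042.
Ratio = 4.584/1.042 ≈ 4.40.

4.40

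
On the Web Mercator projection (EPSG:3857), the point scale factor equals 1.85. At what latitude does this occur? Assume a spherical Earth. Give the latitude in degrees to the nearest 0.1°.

Mercator scale is k = sec φ = 1/cos φ.
1/cos φ = 1.85  ⇒  cos φ = 0.5405  ⇒  φ = arccos(0.5405) ≈ 57.3°.

57.3°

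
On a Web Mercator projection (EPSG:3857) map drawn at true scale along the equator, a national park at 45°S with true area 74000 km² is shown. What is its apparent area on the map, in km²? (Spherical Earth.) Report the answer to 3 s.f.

For Mercator, h = k = sec φ (a conformal cylindrical projection has a single point scale, 1/cos φ).
Areal scale = k² = sec²φ = 1/cos²(45°) = 1/0.7071² = 2.000.
Apparent area = 74000 × 2.000 ≈ 148000 km².

148000 km²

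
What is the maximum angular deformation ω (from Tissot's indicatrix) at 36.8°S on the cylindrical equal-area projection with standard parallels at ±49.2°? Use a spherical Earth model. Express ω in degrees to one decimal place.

For cylindrical equal-area with standard parallel φ₀, h = cos φ / cos φ₀ and k = cos φ₀ / cos φ, so h·k = 1.
At 36.8°: h = 1.225, k = 0.8160; principal scales a = 1.225, b = 0.8160.
sin(ω/2) = (a − b)/(a + b) = 0.4094/2.041 = 0.2005, so ω = 2 arcsin(0.2005) ≈ 23.1°.

23.1°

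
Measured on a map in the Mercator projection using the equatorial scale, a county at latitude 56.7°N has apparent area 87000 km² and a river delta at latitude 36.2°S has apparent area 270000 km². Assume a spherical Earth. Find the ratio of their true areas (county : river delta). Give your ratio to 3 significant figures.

Mercator's areal exaggeration is sec²φ; hence true area = (apparent area) · cos²φ.
True area of county: 87000 × cos²(56.7°) = 87000 × 0.3014 = 26220 km².
True area of river delta: 270000 × cos²(36.2°) = 270000 × 0.6512 = 175800 km².
Ratio = 26220 / 175800 ≈ 0.149.

0.149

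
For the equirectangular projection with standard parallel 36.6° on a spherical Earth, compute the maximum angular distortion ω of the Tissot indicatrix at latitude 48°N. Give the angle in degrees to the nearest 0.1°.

10.4°

With standard parallel φ₀ = 36.6°, the equirectangular projection gives x = Rλ cos φ₀, y = Rφ, so h = 1 and k = cos 36.6° / cos φ.
At 48°: h = 1.000, k = 1.200; principal scales a = 1.200, b = 1.000.
sin(ω/2) = (a − b)/(a + b) = 0.1998/2.200 = 0.09082, so ω = 2 arcsin(0.09082) ≈ 10.4°.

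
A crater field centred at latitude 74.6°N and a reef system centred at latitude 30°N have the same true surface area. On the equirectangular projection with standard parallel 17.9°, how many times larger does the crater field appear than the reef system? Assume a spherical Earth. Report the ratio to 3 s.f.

The equidistant cylindrical projection with φ₀ = 17.9° has h = 1 (meridians true) and k = cos φ₀ / cos φ along parallels.
Areal scale at 74.6°: h·k = 1.000 × 3.583 = 3.583.
Areal scale at 30°: h·k = 1.000 × 1.099 = 1.099.
Ratio = 3.583/1.099 ≈ 3.26.

3.26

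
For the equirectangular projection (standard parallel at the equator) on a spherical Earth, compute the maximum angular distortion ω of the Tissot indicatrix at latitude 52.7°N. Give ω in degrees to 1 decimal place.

28.4°

In the plate carrée (x = Rλ, y = Rφ), meridians are true-scale (h = 1) and parallels are stretched by k = sec φ.
At 52.7°: h = 1.000, k = 1.650; principal scales a = 1.650, b = 1.000.
sin(ω/2) = (a − b)/(a + b) = 0.6502/2.650 = 0.2453, so ω = 2 arcsin(0.2453) ≈ 28.4°.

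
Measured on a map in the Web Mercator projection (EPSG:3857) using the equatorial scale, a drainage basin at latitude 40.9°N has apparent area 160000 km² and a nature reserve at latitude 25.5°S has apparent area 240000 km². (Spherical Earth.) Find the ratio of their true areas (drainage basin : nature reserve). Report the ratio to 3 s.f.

On Mercator the areal scale is sec²φ, so true area = apparent × cos²φ.
True area of drainage basin: 160000 × cos²(40.9°) = 160000 × 0.5713 = 91410 km².
True area of nature reserve: 240000 × cos²(25.5°) = 240000 × 0.8147 = 195500 km².
Ratio = 91410 / 195500 ≈ 0.468.

0.468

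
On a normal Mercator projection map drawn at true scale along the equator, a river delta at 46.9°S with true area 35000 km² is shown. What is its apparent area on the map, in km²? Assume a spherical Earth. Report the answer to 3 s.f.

Mercator is conformal, so the point scale is isotropic: h = k = sec φ = 1/cos φ.
Areal scale = k² = sec²φ = 1/cos²(46.9°) = 1/0.6833² = 2.142.
Apparent area = 35000 × 2.142 ≈ 75000 km².

75000 km²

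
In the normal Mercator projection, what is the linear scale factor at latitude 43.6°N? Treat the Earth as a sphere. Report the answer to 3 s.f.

1.38

Mercator is conformal, so the point scale is isotropic: h = k = sec φ = 1/cos φ.
k = 1/cos 43.6° = 1/0.7242 = 1.381.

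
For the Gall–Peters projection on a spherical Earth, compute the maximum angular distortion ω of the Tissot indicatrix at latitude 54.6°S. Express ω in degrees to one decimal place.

22.7°

The Gall–Peters projection is cylindrical equal-area with φ₀ = 45°. Cylindrical equal-area (φ₀ = 45°): h = cos φ / cos 45° along meridians, k = cos 45° / cos φ along parallels; h·k = 1.
At 54.6°: h = 0.8192, k = 1.221; principal scales a = 1.221, b = 0.8192.
sin(ω/2) = (a − b)/(a + b) = 0.4014/2.040 = 0.1968, so ω = 2 arcsin(0.1968) ≈ 22.7°.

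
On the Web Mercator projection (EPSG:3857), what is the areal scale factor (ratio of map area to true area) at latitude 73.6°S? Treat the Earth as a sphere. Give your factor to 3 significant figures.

Mercator is conformal, so the point scale is isotropic: h = k = sec φ = 1/cos φ.
Areal scale = k² = sec²φ = 1/cos²(73.6°) = 1/0.2823² = 12.54.

12.5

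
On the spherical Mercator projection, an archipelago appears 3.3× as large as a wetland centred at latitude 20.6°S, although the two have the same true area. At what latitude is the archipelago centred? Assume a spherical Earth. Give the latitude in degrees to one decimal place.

On Mercator, (apparent₁)/(apparent₂) = sec²φ₁ / sec²φ₂ when true areas are equal.
cos²φ₂ / cos²φ₁ = 3.3  ⇒  cos φ₁ = cos 20.6° / √3.3 = 0.9361/1.817 = 0.5153.
φ₁ = arccos(0.5153) ≈ 59.0°.

59.0°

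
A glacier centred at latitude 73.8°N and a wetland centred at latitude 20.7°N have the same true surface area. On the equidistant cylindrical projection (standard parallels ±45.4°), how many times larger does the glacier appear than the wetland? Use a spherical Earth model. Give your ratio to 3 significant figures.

3.35

The equidistant cylindrical projection with φ₀ = 45.4° has h = 1 (meridians true) and k = cos φ₀ / cos φ along parallels.
Areal scale at 73.8°: h·k = 1.000 × 2.517 = 2.517.
Areal scale at 20.7°: h·k = 1.000 × 0.7506 = 0.7506.
Ratio = 2.517/0.7506 ≈ 3.35.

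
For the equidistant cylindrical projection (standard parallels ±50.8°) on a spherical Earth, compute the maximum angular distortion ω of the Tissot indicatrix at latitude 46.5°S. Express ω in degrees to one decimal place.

4.9°

With standard parallel φ₀ = 50.8°, the equirectangular projection gives x = Rλ cos φ₀, y = Rφ, so h = 1 and k = cos 50.8° / cos φ.
At 46.5°: h = 1.000, k = 0.9182; principal scales a = 1.000, b = 0.9182.
sin(ω/2) = (a − b)/(a + b) = 0.08183/1.918 = 0.04266, so ω = 2 arcsin(0.04266) ≈ 4.9°.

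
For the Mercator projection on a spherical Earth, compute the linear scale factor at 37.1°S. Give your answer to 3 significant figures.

The Mercator projection is conformal; its linear scale factor is the same in every direction and equals sec φ = 1/cos φ.
k = 1/cos 37.1° = 1/0.7976 = 1.254.

1.25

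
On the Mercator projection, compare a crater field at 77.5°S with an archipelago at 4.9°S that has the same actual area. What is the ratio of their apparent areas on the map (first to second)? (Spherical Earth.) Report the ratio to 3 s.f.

21.2

Mercator areal scale is sec²φ.
At 77.5°: sec²(77.5°) = 1/0.2164² = 21.35.
At 4.9°: sec²(4.9°) = 1/0.9963² = 1.007.
Ratio = 21.35/1.007 = cos²(4.9°)/cos²(77.5°) ≈ 21.2.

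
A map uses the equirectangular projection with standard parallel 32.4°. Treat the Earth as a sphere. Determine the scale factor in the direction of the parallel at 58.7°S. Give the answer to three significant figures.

1.63

The equidistant cylindrical projection with φ₀ = 32.4° has h = 1 (meridians true) and k = cos φ₀ / cos φ along parallels.
k = cos 32.4° / cos 58.7° = 0.8443/0.5195 = 1.625.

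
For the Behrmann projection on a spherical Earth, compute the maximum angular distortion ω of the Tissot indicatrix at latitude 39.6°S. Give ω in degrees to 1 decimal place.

13.4°

The Behrmann projection is cylindrical equal-area with φ₀ = 30°. Cylindrical equal-area (φ₀ = 30°): h = cos φ / cos 30° along meridians, k = cos 30° / cos φ along parallels; h·k = 1.
At 39.6°: h = 0.8897, k = 1.124; principal scales a = 1.124, b = 0.8897.
sin(ω/2) = (a − b)/(a + b) = 0.2342/2.014 = 0.1163, so ω = 2 arcsin(0.1163) ≈ 13.4°.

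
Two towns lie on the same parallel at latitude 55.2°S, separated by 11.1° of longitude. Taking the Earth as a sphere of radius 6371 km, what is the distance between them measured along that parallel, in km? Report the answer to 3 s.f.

Arc length along a parallel = R cos φ · Δλ (with Δλ in radians).
= 6371 × cos 55.2° × (11.1° × π/180) = 6371 × 0.5707 × 0.1937 ≈ 704 km.

704 km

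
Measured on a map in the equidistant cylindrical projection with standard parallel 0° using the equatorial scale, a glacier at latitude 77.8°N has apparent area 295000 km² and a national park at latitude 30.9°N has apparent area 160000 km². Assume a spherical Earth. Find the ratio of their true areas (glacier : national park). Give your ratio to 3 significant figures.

0.454

On the plate carrée, areal scale = h·k = 1 × sec φ, so true area = apparent × cos φ.
True area of glacier: 295000 × cos(77.8°) = 295000 × 0.2113 = 62340 km².
True area of national park: 160000 × cos(30.9°) = 160000 × 0.8581 = 137300 km².
Ratio = 62340 / 137300 ≈ 0.454.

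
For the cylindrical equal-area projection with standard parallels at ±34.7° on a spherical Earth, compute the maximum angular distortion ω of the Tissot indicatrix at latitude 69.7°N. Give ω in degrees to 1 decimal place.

88.5°

For cylindrical equal-area with standard parallel φ₀, h = cos φ / cos φ₀ and k = cos φ₀ / cos φ, so h·k = 1.
At 69.7°: h = 0.4220, k = 2.370; principal scales a = 2.370, b = 0.4220.
sin(ω/2) = (a − b)/(a + b) = 1.948/2.792 = 0.6977, so ω = 2 arcsin(0.6977) ≈ 88.5°.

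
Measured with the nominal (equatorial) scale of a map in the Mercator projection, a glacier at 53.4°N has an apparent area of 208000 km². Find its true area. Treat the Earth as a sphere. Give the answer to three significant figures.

The Mercator projection is conformal; its linear scale factor is the same in every direction and equals sec φ = 1/cos φ.
Areal scale = k² = sec²φ = 1/cos²(53.4°) = 1/0.5962² = 2.813.
True area = apparent / (areal scale) = 208000 / 2.813 ≈ 73900 km².

73900 km²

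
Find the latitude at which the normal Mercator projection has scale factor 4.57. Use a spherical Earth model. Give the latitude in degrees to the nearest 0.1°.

Mercator scale is k = sec φ = 1/cos φ.
1/cos φ = 4.57  ⇒  cos φ = 0.2188  ⇒  φ = arccos(0.2188) ≈ 77.4°.

77.4°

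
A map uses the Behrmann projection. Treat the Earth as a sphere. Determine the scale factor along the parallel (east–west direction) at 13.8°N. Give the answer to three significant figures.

0.892

The Behrmann projection is cylindrical equal-area with φ₀ = 30°. For cylindrical equal-area with standard parallel φ₀, h = cos φ / cos φ₀ and k = cos φ₀ / cos φ, so h·k = 1.
k = cos 30° / cos 13.8° = 0.8660/0.9711 = 0.8918.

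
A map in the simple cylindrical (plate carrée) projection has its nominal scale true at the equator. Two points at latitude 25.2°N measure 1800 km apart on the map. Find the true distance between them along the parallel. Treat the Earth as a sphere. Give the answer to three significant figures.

1630 km

In the plate carrée (x = Rλ, y = Rφ), meridians are true-scale (h = 1) and parallels are stretched by k = sec φ.
Along the parallel at 25.2°, map distances are exaggerated by k = sec 25.2° = 1.105.
True distance = 1800 / 1.105 = 1800 × cos 25.2° ≈ 1630 km.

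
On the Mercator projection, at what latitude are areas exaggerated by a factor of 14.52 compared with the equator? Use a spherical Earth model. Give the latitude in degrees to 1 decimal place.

Mercator areal scale is sec²φ.
sec²φ = 14.52  ⇒  cos²φ = 0.06887  ⇒  cos φ = 0.2624.
φ = arccos(0.2624) ≈ 74.8°.

74.8°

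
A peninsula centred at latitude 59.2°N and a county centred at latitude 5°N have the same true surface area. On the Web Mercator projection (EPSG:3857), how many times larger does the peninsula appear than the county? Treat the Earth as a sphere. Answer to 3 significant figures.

Mercator is conformal with k = sec φ, so areal scale = k² = sec²φ.
At 59.2°: sec²(59.2°) = 1/0.5120² = 3.814.
At 5°: sec²(5°) = 1/0.9962² = 1.008.
Ratio = 3.814/1.008 = cos²(5°)/cos²(59.2°) ≈ 3.79.

3.79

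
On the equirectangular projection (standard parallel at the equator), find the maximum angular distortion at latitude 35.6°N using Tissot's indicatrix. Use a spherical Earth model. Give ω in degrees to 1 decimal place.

11.8°

Plate carrée maps x = Rλ, y = Rφ. The meridian scale is h = 1 and the parallel scale is k = 1/cos φ = sec φ.
At 35.6°: h = 1.000, k = 1.230; principal scales a = 1.230, b = 1.000.
sin(ω/2) = (a − b)/(a + b) = 0.2299/2.230 = 0.1031, so ω = 2 arcsin(0.1031) ≈ 11.8°.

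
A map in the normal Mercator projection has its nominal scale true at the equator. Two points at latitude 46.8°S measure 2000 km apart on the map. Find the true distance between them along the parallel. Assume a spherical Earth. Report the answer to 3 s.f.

Mercator is conformal, so the point scale is isotropic: h = k = sec φ = 1/cos φ.
Along the parallel at 46.8°, map distances are exaggerated by k = sec 46.8° = 1.461.
True distance = 2000 / 1.461 = 2000 × cos 46.8° ≈ 1370 km.

1370 km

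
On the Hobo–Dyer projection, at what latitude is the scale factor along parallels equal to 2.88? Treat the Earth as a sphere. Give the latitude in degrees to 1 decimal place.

Hobo–Dyer is a cylindrical equal-area projection with standard parallels at ±37.5°. Cylindrical equal-area (φ₀ = 37.5°): h = cos φ / cos 37.5° along meridians, k = cos 37.5° / cos φ along parallels; h·k = 1.
k = cos φ₀ / cos φ = 2.88  ⇒  cos φ = cos 37.5° / 2.88 = 0.2755.
φ = arccos(0.2755) ≈ 74.0°.

74.0°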